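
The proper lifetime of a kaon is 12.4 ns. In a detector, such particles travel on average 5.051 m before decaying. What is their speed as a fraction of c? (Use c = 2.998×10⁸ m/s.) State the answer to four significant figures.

0.8054c

d = βγcτ ⇒ βγ = d/(cτ) = 5.051 m / (3.71752 m) = 1.3587.
β = (βγ)/√(1+(βγ)²) = 1.3587/√2.84607 = 0.8054.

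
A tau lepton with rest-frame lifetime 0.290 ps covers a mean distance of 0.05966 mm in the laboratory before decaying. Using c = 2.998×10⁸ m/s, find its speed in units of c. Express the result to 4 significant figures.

0.5658c

Lab distance = (lab lifetime)·v = γτ·βc, so βγ = d/(cτ) = 5.966×10^-5/(2.998×10⁸ × 2.900×10^-13) = 0.6862.
With βγ = 0.6862: γ² = 1 + (βγ)² = 1.47087, and β = (βγ)/γ = 0.6862/1.21279 = 0.5658.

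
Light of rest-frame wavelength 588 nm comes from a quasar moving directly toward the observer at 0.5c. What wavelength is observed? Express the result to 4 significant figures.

Relativistic Doppler for wavelength: λ_obs = λ_src · √((1−β)/(1+β)).
With β = 0.5: factor = √(0.5/1.5) = 0.57735.
λ_obs = 588 × 0.57735 = 339.5 nm.

339.5 nm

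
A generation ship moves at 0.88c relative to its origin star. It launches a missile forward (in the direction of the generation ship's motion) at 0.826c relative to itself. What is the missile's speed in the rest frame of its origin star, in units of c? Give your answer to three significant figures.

Relativistic velocity addition: u = (u' + v)/(1 + u'v/c²), with u' = 0.826c and v = 0.88c.
Numerator: 0.826 + 0.88 = 1.706. Denominator: 1 + (0.826)(0.88) = 1.72688.
u = 1.706/1.72688 = 0.98791, so the speed is 0.988c.

0.988c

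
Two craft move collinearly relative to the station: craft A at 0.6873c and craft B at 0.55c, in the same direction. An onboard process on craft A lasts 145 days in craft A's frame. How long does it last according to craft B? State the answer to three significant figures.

149 days

The velocity of craft A relative to craft B is (0.6873 − 0.55)c / (1 − 0.6873×0.55) = 0.22074c; relative speed 0.22074c.
At |u| = 0.22074c, γ = (1 − 0.0487261)^(−1/2) = 1.0253.
The clock on craft A records proper time, so craft B measures Δt = γΔτ = 1.0253 × 145 = 149 days.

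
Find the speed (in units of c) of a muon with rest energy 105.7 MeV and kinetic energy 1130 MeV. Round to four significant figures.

K = (γ−1)mc², so γ = 1 + 1130/105.7 = 11.691.
Then v/c = √(1 − γ⁻²) = √(1 − 0.00731639) = √0.99268361 = 0.9963.

0.9963c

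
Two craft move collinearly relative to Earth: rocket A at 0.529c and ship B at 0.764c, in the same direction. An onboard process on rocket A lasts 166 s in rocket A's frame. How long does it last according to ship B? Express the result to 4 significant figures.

180.6 s

The velocity of rocket A relative to ship B is (0.529 − 0.764)c / (1 − 0.529×0.764) = −0.3944c; relative speed 0.3944c.
At |u| = 0.3944c, γ = (1 − 0.155551)^(−1/2) = 1.0882.
The clock on rocket A records proper time, so ship B measures Δt = γΔτ = 1.0882 × 166 = 180.6 s.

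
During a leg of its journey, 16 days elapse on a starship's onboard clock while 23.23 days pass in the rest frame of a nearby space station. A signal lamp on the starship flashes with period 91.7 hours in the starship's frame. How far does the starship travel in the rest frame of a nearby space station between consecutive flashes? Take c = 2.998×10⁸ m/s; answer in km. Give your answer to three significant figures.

The time-dilation ratio gives γ = 23.23/16 = 1.45188.
β = √(1 − 1/γ²) = 0.72499. Lab-frame period = γτ = 1.45188×91.7 hours = 133.14 hours. Distance = βc × γτ = 0.72499 × 2.998×10⁸ m/s × 479304 s = 1.0418×10^14 m = 1.04×10^11 km.

1.04×10^11 km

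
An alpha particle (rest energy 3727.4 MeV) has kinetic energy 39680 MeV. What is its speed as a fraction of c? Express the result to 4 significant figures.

0.9963c

γ = 1 + K/(mc²) = 1 + 39680/3727.4 = 11.645.
β = √(1 − 1/γ²) = √(1 − 0.0073743) = √0.9926257 = 0.9963.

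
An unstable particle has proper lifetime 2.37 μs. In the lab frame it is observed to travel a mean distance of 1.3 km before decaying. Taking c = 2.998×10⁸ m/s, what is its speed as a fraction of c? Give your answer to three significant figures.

d = βγcτ ⇒ βγ = d/(cτ) = 1300 m / (710.526 m) = 1.8296.
β = (βγ)/√(1+(βγ)²) = 1.8296/√4.34744 = 0.877.

0.877c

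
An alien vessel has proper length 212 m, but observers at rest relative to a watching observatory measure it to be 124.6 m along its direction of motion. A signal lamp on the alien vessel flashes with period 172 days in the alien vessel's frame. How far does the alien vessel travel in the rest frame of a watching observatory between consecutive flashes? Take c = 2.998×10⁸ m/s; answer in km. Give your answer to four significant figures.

6.133×10^12 km

From L = L₀/γ: γ = 212/124.6 = 1.70144.
β = √(1 − 1/γ²) = 0.80905. Lab-frame period = γτ = 1.70144×172 days = 292.65 days. Distance = βc × γτ = 0.80905 × 2.998×10⁸ m/s × 25284960 s = 6.1329×10^15 m = 6.133×10^12 km.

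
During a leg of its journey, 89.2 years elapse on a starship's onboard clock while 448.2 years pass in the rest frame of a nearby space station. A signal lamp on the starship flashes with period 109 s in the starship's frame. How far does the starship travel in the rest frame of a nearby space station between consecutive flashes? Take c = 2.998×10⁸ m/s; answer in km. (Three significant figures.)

1.61×10^8 km

From Δt = γΔτ: γ = 448.2/89.2 = 5.02466.
β = √(1 − 1/γ²) = 0.98. Lab-frame period = γτ = 5.02466×109 s = 547.69 s. Distance = βc × γτ = 0.98 × 2.998×10⁸ m/s × 547.69 s = 1.6091×10^11 m = 1.61×10^8 km.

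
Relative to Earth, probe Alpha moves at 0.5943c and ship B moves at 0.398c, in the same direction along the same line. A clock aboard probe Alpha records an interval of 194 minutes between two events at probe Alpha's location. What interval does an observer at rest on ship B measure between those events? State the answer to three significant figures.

Speed of probe Alpha in ship B's frame: u = (v_A − v_B)/(1 − v_A v_B/c²) = (0.5943 − 0.398)/(1 − 0.5943×0.398) = 0.1963/0.7634686 = 0.25712; |u| = 0.25712c.
At |u| = 0.25712c, γ = (1 − 0.0661107)^(−1/2) = 1.0348.
Probe Alpha's interval is proper; time dilation gives Δt_B = γΔτ = 1.0348 × 194 minutes = 201 minutes.

201 minutes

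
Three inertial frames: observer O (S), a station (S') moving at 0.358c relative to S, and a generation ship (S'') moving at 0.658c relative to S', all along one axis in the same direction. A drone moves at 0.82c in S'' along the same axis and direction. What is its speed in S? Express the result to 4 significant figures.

0.9809c

First combine the drone and generation ship (S''→S'): u₁ = (0.82 + 0.658)/(1 + 0.82×0.658) = 1.478/1.53956 = 0.96001.
Then combine with the station (S'→S): u = (0.96001 + 0.358)/(1 + 0.96001×0.358) = 1.31801/1.34368358 = 0.98089.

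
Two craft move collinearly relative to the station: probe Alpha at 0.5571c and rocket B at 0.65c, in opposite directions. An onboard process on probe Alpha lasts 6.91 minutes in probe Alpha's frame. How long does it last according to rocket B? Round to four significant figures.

Transform probe Alpha's velocity into rocket B's frame: (0.5571 + 0.65)/(1 + 0.5571·0.65) = 1.2071/1.362115, so the relative speed is 0.8862c.
γ for this relative speed: γ = 1/√(1 − 0.78535) = 2.1584.
The clock on probe Alpha records proper time, so rocket B measures Δt = γΔτ = 2.1584 × 6.91 = 14.91 minutes.

14.91 minutes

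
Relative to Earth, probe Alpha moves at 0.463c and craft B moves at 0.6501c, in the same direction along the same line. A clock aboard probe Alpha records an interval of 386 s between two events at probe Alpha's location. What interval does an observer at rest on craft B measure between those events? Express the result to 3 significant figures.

401 s

The velocity of probe Alpha relative to craft B is (0.463 − 0.6501)c / (1 − 0.463×0.6501) = −0.26767c; relative speed 0.26767c.
γ for this relative speed: γ = 1/√(1 − 0.0716472) = 1.0379.
The clock on probe Alpha records proper time, so craft B measures Δt = γΔτ = 1.0379 × 386 = 401 s.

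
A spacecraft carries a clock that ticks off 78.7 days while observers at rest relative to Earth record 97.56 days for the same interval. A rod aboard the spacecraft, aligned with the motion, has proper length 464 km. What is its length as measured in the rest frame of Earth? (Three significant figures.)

374 km

The time-dilation ratio gives γ = 97.56/78.7 = 1.23964.
L = L₀/γ = 464/1.23964 = 374 km.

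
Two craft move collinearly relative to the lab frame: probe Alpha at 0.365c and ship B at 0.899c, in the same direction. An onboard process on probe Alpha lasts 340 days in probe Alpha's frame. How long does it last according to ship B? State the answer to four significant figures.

560.3 days

The velocity of probe Alpha relative to ship B is (0.365 − 0.899)c / (1 − 0.365×0.899) = −0.7948c; relative speed 0.7948c.
At |u| = 0.7948c, γ = (1 − 0.631707)^(−1/2) = 1.6478.
Probe Alpha's interval is proper; time dilation gives Δt_B = γΔτ = 1.6478 × 340 days = 560.3 days.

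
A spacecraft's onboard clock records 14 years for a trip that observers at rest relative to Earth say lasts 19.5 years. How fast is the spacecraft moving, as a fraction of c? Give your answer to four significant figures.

0.6961c

γ = Δt/Δτ = 19.5/14 = 1.3929.
β = √(1 − 1/γ²) = √(1 − 0.515419) = √0.484581 = 0.6961.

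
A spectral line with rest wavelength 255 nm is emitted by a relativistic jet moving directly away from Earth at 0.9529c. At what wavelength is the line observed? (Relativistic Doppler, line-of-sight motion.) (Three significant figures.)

1640 nm

Relativistic Doppler for wavelength: λ_obs = λ_src · √((1+β)/(1−β)).
With β = 0.9529: factor = √(1.9529/0.0471) = 6.4392.
λ_obs = 255 × 6.4392 = 1640 nm.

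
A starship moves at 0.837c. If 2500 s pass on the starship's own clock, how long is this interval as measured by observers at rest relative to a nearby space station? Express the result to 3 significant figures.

γ = 1/√(1 − β²) = 1/√(1 − 0.700569) = 1/√0.299431 = 1/0.547203 = 1.8275.
The onboard clock measures proper time, so the interval in the rest frame of a nearby space station is dilated: Δt = γ·Δτ = 1.8275 × 2500 s = 4570 s.

4570 s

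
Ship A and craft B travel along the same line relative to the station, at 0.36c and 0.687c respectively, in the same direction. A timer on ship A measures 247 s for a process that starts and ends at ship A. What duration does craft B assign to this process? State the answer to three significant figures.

Speed of ship A in craft B's frame: u = (v_A − v_B)/(1 − v_A v_B/c²) = (0.36 − 0.687)/(1 − 0.36×0.687) = −0.327/0.75268 = −0.43445; |u| = 0.43445c.
At |u| = 0.43445c, γ = (1 − 0.188747)^(−1/2) = 1.1103.
The clock on ship A records proper time, so craft B measures Δt = γΔτ = 1.1103 × 247 = 274 s.

274 s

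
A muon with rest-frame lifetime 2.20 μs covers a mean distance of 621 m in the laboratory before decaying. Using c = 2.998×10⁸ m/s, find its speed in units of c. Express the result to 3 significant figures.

Let x = d/(cτ) = 621.0 m / (2.998×10⁸ m/s × 2.200×10^-6 s) = 0.94154. Since d = βγcτ, x = βγ = β/√(1−β²).
Solving: β² = x²/(1+x²) = 0.886498/1.886498 = 0.469917, so β = 0.686.

0.686c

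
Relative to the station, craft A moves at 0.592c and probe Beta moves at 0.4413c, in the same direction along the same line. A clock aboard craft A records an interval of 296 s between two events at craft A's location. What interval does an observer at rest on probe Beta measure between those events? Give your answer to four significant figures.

302.4 s

The velocity of craft A relative to probe Beta is (0.592 − 0.4413)c / (1 − 0.592×0.4413) = 0.20399c; relative speed 0.20399c.
γ for this relative speed: γ = 1/√(1 − 0.0416119) = 1.0215.
Craft A's interval is proper; time dilation gives Δt_B = γΔτ = 1.0215 × 296 s = 302.4 s.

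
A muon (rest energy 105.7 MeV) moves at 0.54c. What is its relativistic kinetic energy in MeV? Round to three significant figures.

19.9 MeV

With β = 0.54, γ = 1/√(1 − 0.54²) = 1/√0.7084 = 1.18812.
Kinetic energy: K = (γ − 1)mc² = (1.18812 − 1) × 105.7 MeV = 0.18812 × 105.7 = 19.9 MeV.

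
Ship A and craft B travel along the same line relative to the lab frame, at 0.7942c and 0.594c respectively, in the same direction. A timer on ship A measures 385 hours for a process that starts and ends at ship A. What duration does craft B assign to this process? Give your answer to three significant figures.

416 hours

The velocity of ship A relative to craft B is (0.7942 − 0.594)c / (1 − 0.7942×0.594) = 0.37899c; relative speed 0.37899c.
γ for this relative speed: γ = 1/√(1 − 0.143633) = 1.0806.
The clock on ship A records proper time, so craft B measures Δt = γΔτ = 1.0806 × 385 = 416 hours.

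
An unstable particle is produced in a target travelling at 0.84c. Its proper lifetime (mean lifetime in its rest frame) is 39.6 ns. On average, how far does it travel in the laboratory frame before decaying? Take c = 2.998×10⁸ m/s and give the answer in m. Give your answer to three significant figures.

18.4 m

γ = 1/√(1 − β²) = 1/√(1 − 0.7056) = 1/√0.2944 = 1/0.542586 = 1.843.
Lab-frame lifetime: Δt = γτ = 1.843 × 39.6 ns = 72.983 ns.
Distance: d = vΔt = 0.84 × 2.998×10⁸ m/s × 7.2983×10^-8 s = 18.4 m.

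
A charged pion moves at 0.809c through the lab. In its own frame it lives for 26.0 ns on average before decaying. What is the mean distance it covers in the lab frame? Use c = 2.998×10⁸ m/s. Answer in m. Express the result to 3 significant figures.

γ = 1/√(1 − β²) = 1/√(1 − 0.654481) = 1/√0.345519 = 1/0.587809 = 1.7012.
Lab-frame lifetime: Δt = γτ = 1.7012 × 26.0 ns = 44.231 ns.
Distance: d = vΔt = 0.809 × 2.998×10⁸ m/s × 4.4231×10^-8 s = 10.7 m.

10.7 m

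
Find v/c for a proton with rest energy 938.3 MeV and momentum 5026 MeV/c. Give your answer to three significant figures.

pc/(mc²) = 5026/938.3 = 5.3565 = βγ = β/√(1−β²).
So β² = x²/(1 + x²) with x = 5.3565: x² = 28.6921, β² = 28.6921/29.6921 = 0.966321, β = 0.983.

0.983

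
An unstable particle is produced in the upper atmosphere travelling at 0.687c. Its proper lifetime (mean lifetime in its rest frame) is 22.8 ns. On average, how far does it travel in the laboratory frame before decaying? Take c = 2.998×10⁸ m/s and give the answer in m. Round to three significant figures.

With β = 0.687, γ = 1/√(1 − 0.687²) = 1/√0.528031 = 1.3762.
Lab-frame lifetime: Δt = γτ = 1.3762 × 22.8 ns = 31.377 ns.
Distance: d = vΔt = 0.687 × 2.998×10⁸ m/s × 3.1377×10^-8 s = 6.46 m.

6.46 m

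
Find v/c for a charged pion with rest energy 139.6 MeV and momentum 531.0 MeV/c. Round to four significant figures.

βγ = pc/(mc²) = 531.0/139.6 = 3.8037.
Since γ² = 1 + (βγ)² = 15.4681, γ = √15.4681 = 3.93295, and β = (βγ)/γ = 3.8037/3.93295 = 0.9671.

0.9671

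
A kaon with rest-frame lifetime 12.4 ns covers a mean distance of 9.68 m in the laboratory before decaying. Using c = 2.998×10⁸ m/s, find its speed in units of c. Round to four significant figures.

Lab distance = (lab lifetime)·v = γτ·βc, so βγ = d/(cτ) = 9.680/(2.998×10⁸ × 1.240×10^-8) = 2.6039.
With βγ = 2.6039: γ² = 1 + (βγ)² = 7.7803, and β = (βγ)/γ = 2.6039/2.78932 = 0.9335.

0.9335c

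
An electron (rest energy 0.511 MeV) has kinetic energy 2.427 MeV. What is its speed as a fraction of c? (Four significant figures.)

0.9848c

K = (γ−1)mc², so γ = 1 + 2.427/0.511 = 5.7495.
Then v/c = √(1 − γ⁻²) = √(1 − 0.030251) = √0.969749 = 0.9848.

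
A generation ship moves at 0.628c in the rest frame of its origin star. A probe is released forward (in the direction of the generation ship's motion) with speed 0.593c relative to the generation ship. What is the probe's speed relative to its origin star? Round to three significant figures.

In units of c, u = (u' + v)/(1 + u'v) with u' = 0.593 and v = 0.628.
Numerator: 0.593 + 0.628 = 1.221. Denominator: 1 + (0.593)(0.628) = 1.372404.
u = 1.221/1.372404 = 0.88968, so the speed is 0.890c.

0.890c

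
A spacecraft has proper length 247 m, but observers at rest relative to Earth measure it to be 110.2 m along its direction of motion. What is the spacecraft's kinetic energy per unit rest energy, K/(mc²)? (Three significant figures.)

1.24

Length contraction gives γ = L₀/L = 247/110.2 = 2.24138.
K/(mc²) = γ − 1 = 2.24138 − 1 = 1.24.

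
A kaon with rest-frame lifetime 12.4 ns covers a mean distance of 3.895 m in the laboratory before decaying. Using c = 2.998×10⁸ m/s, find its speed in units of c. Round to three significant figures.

0.723c

Lab distance = (lab lifetime)·v = γτ·βc, so βγ = d/(cτ) = 3.895/(2.998×10⁸ × 1.240×10^-8) = 1.0477.
With βγ = 1.0477: γ² = 1 + (βγ)² = 2.09768, and β = (βγ)/γ = 1.0477/1.44834 = 0.723.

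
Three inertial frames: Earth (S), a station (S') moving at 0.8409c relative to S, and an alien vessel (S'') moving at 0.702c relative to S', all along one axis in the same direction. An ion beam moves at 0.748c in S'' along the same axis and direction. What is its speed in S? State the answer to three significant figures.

0.996c

Apply u = (u'+v)/(1+u'v) twice. Ion beam in the station frame: (0.748+0.702)/(1+0.748·0.702) = 1.45/1.525096 = 0.95076c.
That velocity, transformed to the rest frame of Earth: (0.95076+0.8409)/(1+0.95076·0.8409) = 1.79166/1.799494084 = 0.99565c.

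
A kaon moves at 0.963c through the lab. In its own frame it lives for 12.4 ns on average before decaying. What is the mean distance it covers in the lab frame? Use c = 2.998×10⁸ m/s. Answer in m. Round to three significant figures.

13.3 m

γ = 1/√(1 − β²) = 1/√(1 − 0.927369) = 1/√0.072631 = 1/0.269501 = 3.7106.
Lab-frame lifetime: Δt = γτ = 3.7106 × 12.4 ns = 46.011 ns.
Distance: d = vΔt = 0.963 × 2.998×10⁸ m/s × 4.6011×10^-8 s = 13.3 m.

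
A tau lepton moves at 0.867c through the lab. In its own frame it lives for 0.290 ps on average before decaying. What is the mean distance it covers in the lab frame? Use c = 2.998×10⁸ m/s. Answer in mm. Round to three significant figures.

γ = 1/√(1 − β²) = 1/√(1 − 0.751689) = 1/√0.248311 = 1/0.498308 = 2.0068.
Lab-frame lifetime: Δt = γτ = 2.0068 × 0.290 ps = 0.58197 ps.
Distance: d = vΔt = 0.867 × 2.998×10⁸ m/s × 5.8197×10^-13 s = 1.51×10^-4 m = 0.151 mm.

0.151 mm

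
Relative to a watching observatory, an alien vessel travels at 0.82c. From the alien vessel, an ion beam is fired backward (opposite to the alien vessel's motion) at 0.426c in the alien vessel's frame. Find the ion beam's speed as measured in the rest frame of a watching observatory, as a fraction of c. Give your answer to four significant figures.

0.6055c

Relativistic velocity addition: u = (u' + v)/(1 + u'v/c²), with u' = −0.426c and v = 0.82c.
Numerator: −0.426 + 0.82 = 0.394. Denominator: 1 + (−0.426)(0.82) = 0.65068.
u = 0.394/0.65068 = 0.60552, so the speed is 0.6055c.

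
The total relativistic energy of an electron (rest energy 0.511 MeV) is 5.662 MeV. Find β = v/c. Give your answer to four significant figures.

0.9959

Total energy E = γmc² gives γ = 5.662/0.511 = 11.08.
Hence β = √(1 − 1/γ²) = √(1 − 0.00814555) = √0.99185445 = 0.9959.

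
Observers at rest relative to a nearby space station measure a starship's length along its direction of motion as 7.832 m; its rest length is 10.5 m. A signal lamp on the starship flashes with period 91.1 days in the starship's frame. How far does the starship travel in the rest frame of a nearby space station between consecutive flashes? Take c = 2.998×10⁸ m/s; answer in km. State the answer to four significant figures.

Length contraction gives γ = L₀/L = 10.5/7.832 = 1.34065.
β = √(1 − 1/γ²) = 0.66605. Lab-frame period = γτ = 1.34065×91.1 days = 122.13 days. Distance = βc × γτ = 0.66605 × 2.998×10⁸ m/s × 10552032 s = 2.1070×10^15 m = 2.107×10^12 km.

2.107×10^12 km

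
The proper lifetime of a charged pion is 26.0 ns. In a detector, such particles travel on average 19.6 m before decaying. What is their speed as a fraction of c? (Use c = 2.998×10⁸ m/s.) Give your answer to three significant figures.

0.929c

d = βγcτ ⇒ βγ = d/(cτ) = 19.60 m / (7.7948 m) = 2.5145.
β = (βγ)/√(1+(βγ)²) = 2.5145/√7.32271 = 0.929.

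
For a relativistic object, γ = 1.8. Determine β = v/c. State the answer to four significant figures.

0.8315

β = √(1 − 1/γ²) = √(1 − 1/3.24) = √0.691358 = 0.8315.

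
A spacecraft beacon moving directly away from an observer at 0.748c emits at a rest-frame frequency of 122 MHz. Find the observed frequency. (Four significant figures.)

Relativistic Doppler (source moving away): f_obs = f_src · √((1−β)/(1+β)).
With β = 0.748: factor = √(0.252/1.748) = 0.37969.
f_obs = 122 × 0.37969 = 46.32 MHz.

46.32 MHz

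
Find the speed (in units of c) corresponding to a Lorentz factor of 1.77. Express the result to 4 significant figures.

β = √(1 − 1/γ²) = √(1 − 1/3.1329) = √0.680807 = 0.8251.

0.8251c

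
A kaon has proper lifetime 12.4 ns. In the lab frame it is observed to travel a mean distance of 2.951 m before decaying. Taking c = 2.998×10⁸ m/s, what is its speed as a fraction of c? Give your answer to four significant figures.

0.6217c

d = βγcτ ⇒ βγ = d/(cτ) = 2.951 m / (3.71752 m) = 0.79381.
β = (βγ)/√(1+(βγ)²) = 0.79381/√1.630134 = 0.6217.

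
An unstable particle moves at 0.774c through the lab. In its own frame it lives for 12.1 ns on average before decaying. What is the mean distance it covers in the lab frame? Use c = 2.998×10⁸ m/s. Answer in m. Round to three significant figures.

Lorentz factor: γ = (1 − 0.599076)^(−1/2) = 1.5793.
Lab-frame lifetime: Δt = γτ = 1.5793 × 12.1 ns = 19.11 ns.
Distance: d = vΔt = 0.774 × 2.998×10⁸ m/s × 1.9110×10^-8 s = 4.43 m.

4.43 m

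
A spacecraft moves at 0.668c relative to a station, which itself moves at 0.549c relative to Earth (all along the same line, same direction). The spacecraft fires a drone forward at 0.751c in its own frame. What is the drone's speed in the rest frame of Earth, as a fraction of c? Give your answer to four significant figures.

First combine the drone and spacecraft (S''→S'): u₁ = (0.751 + 0.668)/(1 + 0.751×0.668) = 1.419/1.501668 = 0.94495.
Then combine with the station (S'→S): u = (0.94495 + 0.549)/(1 + 0.94495×0.549) = 1.49395/1.51877755 = 0.98365.

0.9837c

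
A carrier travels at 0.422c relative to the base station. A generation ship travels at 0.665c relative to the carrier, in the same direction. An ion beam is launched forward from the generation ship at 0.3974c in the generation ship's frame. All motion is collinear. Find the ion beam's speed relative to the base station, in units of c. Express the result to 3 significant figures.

0.932c

First combine the ion beam and generation ship (S''→S'): u₁ = (0.3974 + 0.665)/(1 + 0.3974×0.665) = 1.0624/1.264271 = 0.84033.
Then combine with the carrier (S'→S): u = (0.84033 + 0.422)/(1 + 0.84033×0.422) = 1.26233/1.35461926 = 0.93187.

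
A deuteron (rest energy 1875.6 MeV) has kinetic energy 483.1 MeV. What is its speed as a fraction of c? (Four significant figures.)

K = (γ−1)mc², so γ = 1 + 483.1/1875.6 = 1.2576.
Then v/c = √(1 − γ⁻²) = √(1 − 0.632288) = √0.367712 = 0.6064.

0.6064c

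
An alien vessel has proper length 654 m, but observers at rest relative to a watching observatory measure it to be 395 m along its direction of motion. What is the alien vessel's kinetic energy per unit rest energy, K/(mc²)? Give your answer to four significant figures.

0.6557

γ = L₀/L = 654/395 = 1.6557.
Since K = (γ−1)mc², K/(mc²) = 1.6557 − 1 = 0.6557.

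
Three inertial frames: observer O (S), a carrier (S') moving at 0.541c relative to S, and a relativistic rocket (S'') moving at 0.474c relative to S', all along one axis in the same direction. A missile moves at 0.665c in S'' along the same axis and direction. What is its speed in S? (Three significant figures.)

Apply u = (u'+v)/(1+u'v) twice. Missile in the carrier frame: (0.665+0.474)/(1+0.665·0.474) = 1.139/1.31521 = 0.86602c.
That velocity, transformed to the rest frame of observer O: (0.86602+0.541)/(1+0.86602·0.541) = 1.40702/1.46851682 = 0.95812c.

0.958c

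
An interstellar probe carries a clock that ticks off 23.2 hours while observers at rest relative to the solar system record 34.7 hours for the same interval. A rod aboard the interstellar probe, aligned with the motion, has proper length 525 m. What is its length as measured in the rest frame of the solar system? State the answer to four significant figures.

351.0 m

The time-dilation ratio gives γ = 34.7/23.2 = 1.49569.
The rod contracts by the same γ: 525 m / 1.49569 = 351.0 m.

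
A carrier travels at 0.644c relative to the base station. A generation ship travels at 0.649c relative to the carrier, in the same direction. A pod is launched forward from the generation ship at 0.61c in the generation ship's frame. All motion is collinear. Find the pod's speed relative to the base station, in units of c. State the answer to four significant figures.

0.9779c

Compose velocities in two stages. Stage 1 (into S'): u₁ = (0.61+0.649)/(1+0.61×0.649) = 0.90193.
Stage 2 (into S): u = (0.90193+0.644)/(1+0.90193×0.644) = 0.97791, so the speed is 0.9779c.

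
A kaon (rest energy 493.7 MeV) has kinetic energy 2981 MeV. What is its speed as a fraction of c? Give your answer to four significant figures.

0.9899c

γ = 1 + K/(mc²) = 1 + 2981/493.7 = 7.0381.
β = √(1 − 1/γ²) = √(1 − 0.0201878) = √0.9798122 = 0.9899.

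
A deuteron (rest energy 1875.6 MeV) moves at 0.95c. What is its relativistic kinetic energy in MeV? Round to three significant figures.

Lorentz factor: γ = (1 − 0.9025)^(−1/2) = 3.2026.
Kinetic energy: K = (γ − 1)mc² = (3.2026 − 1) × 1875.6 MeV = 2.2026 × 1875.6 = 4130 MeV.

4130 MeV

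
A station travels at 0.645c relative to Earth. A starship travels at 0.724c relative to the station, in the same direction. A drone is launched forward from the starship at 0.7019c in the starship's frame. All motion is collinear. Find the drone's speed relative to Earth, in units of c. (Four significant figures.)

Compose velocities in two stages. Stage 1 (into S'): u₁ = (0.7019+0.724)/(1+0.7019×0.724) = 0.94545.
Stage 2 (into S): u = (0.94545+0.645)/(1+0.94545×0.645) = 0.98797, so the speed is 0.9880c.

0.9880c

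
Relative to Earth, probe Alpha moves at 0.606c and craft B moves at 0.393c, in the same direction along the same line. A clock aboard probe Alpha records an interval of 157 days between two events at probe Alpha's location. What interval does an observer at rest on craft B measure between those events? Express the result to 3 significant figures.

Speed of probe Alpha in craft B's frame: u = (v_A − v_B)/(1 − v_A v_B/c²) = (0.606 − 0.393)/(1 − 0.606×0.393) = 0.213/0.761842 = 0.27959; |u| = 0.27959c.
γ for this relative speed: γ = 1/√(1 − 0.0781706) = 1.0415.
Probe Alpha's interval is proper; time dilation gives Δt_B = γΔτ = 1.0415 × 157 days = 164 days.

164 days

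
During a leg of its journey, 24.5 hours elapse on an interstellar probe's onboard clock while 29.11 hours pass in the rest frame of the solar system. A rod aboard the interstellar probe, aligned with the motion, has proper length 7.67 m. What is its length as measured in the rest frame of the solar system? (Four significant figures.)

6.455 m

From Δt = γΔτ: γ = 29.11/24.5 = 1.18816.
L = L₀/γ = 7.67/1.18816 = 6.455 m.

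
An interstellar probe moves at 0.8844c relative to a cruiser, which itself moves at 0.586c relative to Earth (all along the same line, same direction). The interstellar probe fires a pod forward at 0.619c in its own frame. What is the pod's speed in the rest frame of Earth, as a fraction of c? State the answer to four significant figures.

First combine the pod and interstellar probe (S''→S'): u₁ = (0.619 + 0.8844)/(1 + 0.619×0.8844) = 1.5034/1.5474436 = 0.97154.
Then combine with the cruiser (S'→S): u = (0.97154 + 0.586)/(1 + 0.97154×0.586) = 1.55754/1.56932244 = 0.99249.

0.9925c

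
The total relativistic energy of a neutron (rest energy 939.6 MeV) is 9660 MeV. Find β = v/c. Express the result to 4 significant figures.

0.9953

γ = E/(mc²) = 9660/939.6 = 10.281.
β = √(1 − 1/γ²) = √(1 − 0.00946083) = √0.99053917 = 0.9953.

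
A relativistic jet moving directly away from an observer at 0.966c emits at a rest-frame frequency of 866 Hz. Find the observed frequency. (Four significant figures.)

113.9 Hz

Relativistic Doppler (source moving away): f_obs = f_src · √((1−β)/(1+β)).
With β = 0.966: factor = √(0.034/1.966) = 0.13151.
f_obs = 866 × 0.13151 = 113.9 Hz.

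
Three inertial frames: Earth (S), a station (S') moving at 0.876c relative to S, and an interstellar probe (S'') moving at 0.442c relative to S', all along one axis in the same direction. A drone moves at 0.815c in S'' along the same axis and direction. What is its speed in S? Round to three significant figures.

Apply u = (u'+v)/(1+u'v) twice. Drone in the station frame: (0.815+0.442)/(1+0.815·0.442) = 1.257/1.36023 = 0.92411c.
That velocity, transformed to the rest frame of Earth: (0.92411+0.876)/(1+0.92411·0.876) = 1.80011/1.80952036 = 0.9948c.

0.995c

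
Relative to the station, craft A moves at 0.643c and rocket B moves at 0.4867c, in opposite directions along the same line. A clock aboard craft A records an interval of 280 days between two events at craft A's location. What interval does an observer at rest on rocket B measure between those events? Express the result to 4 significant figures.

Speed of craft A in rocket B's frame: u = (v_A + v_B)/(1 + v_A v_B/c²) = (0.643 + 0.4867)/(1 + 0.643×0.4867) = 1.1297/1.3129481 = 0.86043; |u| = 0.86043c.
γ for this relative speed: γ = 1/√(1 − 0.74034) = 1.9624.
Craft A's interval is proper; time dilation gives Δt_B = γΔτ = 1.9624 × 280 days = 549.5 days.

549.5 days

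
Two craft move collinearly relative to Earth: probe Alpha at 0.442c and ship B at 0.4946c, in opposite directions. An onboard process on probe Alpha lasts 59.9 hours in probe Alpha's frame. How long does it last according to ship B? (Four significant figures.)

Transform probe Alpha's velocity into ship B's frame: (0.442 + 0.4946)/(1 + 0.442·0.4946) = 0.9366/1.2186132, so the relative speed is 0.76858c.
γ for this relative speed: γ = 1/√(1 − 0.590715) = 1.5631.
Probe Alpha's interval is proper; time dilation gives Δt_B = γΔτ = 1.5631 × 59.9 hours = 93.63 hours.

93.63 hours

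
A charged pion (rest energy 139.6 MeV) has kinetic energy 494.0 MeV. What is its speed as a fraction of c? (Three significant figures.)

0.975c

K = (γ−1)mc², so γ = 1 + 494.0/139.6 = 4.5387.
Then v/c = √(1 − γ⁻²) = √(1 − 0.0485442) = √0.9514558 = 0.975.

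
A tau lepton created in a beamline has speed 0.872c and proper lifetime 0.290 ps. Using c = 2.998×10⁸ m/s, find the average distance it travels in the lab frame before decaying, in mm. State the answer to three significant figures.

0.155 mm

With β = 0.872, γ = 1/√(1 − 0.872²) = 1/√0.239616 = 2.0429.
Lab-frame lifetime: Δt = γτ = 2.0429 × 0.290 ps = 0.59244 ps.
Distance: d = vΔt = 0.872 × 2.998×10⁸ m/s × 5.9244×10^-13 s = 1.55×10^-4 m = 0.155 mm.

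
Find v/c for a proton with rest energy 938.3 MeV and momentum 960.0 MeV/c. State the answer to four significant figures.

0.7151

pc/(mc²) = 960.0/938.3 = 1.0231 = βγ = β/√(1−β²).
So β² = x²/(1 + x²) with x = 1.0231: x² = 1.04673, β² = 1.04673/2.04673 = 0.511416, β = 0.7151.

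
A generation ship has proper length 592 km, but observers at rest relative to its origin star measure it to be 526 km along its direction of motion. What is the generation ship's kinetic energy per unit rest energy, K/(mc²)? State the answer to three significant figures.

From L = L₀/γ: γ = 592/526 = 1.12548.
K/(mc²) = γ − 1 = 1.12548 − 1 = 0.125.

0.125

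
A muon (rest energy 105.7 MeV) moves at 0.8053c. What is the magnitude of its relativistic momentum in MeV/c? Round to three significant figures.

γ = 1/√(1 − β²) = 1/√(1 − 0.64850809) = 1/√0.35149191 = 1/0.592868 = 1.6867.
Momentum: p = γβ·mc = 1.6867 × 0.8053 × 105.7 MeV/c = 144 MeV/c.

144 MeV/c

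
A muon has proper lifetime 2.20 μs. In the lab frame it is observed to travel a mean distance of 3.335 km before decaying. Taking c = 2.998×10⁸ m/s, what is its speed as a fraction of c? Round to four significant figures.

Lab distance = (lab lifetime)·v = γτ·βc, so βγ = d/(cτ) = 3335/(2.998×10⁸ × 2.200×10^-6) = 5.0564.
With βγ = 5.0564: γ² = 1 + (βγ)² = 26.5672, and β = (βγ)/γ = 5.0564/5.15434 = 0.9810.

0.9810c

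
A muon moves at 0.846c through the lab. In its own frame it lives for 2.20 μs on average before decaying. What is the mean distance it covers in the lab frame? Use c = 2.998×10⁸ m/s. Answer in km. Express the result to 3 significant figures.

1.05 km

Lorentz factor: γ = (1 − 0.715716)^(−1/2) = 1.8755.
Lab-frame lifetime: Δt = γτ = 1.8755 × 2.20 μs = 4.1261 μs.
Distance: d = vΔt = 0.846 × 2.998×10⁸ m/s × 4.1261×10^-6 s = 1050 m = 1.05 km.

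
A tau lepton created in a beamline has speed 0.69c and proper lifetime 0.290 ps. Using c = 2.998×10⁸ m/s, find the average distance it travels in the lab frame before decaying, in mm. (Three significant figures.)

With β = 0.69, γ = 1/√(1 − 0.69²) = 1/√0.5239 = 1.3816.
Lab-frame lifetime: Δt = γτ = 1.3816 × 0.290 ps = 0.40066 ps.
Distance: d = vΔt = 0.69 × 2.998×10⁸ m/s × 4.0066×10^-13 s = 8.29×10^-5 m = 0.0829 mm.

0.0829 mm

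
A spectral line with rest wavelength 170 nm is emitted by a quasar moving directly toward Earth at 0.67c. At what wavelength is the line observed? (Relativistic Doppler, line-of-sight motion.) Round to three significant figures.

Relativistic Doppler for wavelength: λ_obs = λ_src · √((1−β)/(1+β)).
With β = 0.67: factor = √(0.33/1.67) = 0.44453.
λ_obs = 170 × 0.44453 = 75.6 nm.

75.6 nm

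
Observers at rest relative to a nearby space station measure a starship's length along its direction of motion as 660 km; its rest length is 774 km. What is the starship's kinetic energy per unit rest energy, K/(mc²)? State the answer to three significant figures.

0.173

From L = L₀/γ: γ = 774/660 = 1.17273.
K/(mc²) = γ − 1 = 1.17273 − 1 = 0.173.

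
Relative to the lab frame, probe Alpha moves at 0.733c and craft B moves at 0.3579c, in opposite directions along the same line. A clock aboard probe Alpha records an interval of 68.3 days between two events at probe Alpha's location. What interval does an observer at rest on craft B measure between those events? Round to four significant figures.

135.7 days

The velocity of probe Alpha relative to craft B is (0.733 + 0.3579)c / (1 + 0.733×0.3579) = 0.86419c; relative speed 0.86419c.
γ for this relative speed: γ = 1/√(1 − 0.746824) = 1.9874.
The clock on probe Alpha records proper time, so craft B measures Δt = γΔτ = 1.9874 × 68.3 = 135.7 days.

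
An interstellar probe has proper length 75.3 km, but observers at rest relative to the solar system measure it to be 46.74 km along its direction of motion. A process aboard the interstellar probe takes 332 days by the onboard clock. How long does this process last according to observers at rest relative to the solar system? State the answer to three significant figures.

Length contraction gives γ = L₀/L = 75.3/46.74 = 1.61104.
Δt = γΔτ = 1.61104 × 332 = 535 days.

535 days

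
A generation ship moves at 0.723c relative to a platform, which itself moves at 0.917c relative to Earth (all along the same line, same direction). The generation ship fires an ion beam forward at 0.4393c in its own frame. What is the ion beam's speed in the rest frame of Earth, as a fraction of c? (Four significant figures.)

First combine the ion beam and generation ship (S''→S'): u₁ = (0.4393 + 0.723)/(1 + 0.4393×0.723) = 1.1623/1.3176139 = 0.88212.
Then combine with the platform (S'→S): u = (0.88212 + 0.917)/(1 + 0.88212×0.917) = 1.79912/1.80890404 = 0.99459.

0.9946c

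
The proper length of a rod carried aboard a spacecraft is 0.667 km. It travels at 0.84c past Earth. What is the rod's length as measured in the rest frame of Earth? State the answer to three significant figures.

β² = 0.7056, so γ = 1/√0.2944 = 1.843.
Length contraction: L = L₀/γ = 0.667/1.843 = 0.362 km.

0.362 km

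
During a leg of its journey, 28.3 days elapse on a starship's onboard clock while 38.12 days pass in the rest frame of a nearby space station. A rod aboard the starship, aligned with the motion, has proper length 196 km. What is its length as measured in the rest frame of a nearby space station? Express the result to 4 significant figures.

The time-dilation ratio gives γ = 38.12/28.3 = 1.347.
The rod contracts by the same γ: 196 km / 1.347 = 145.5 km.

145.5 km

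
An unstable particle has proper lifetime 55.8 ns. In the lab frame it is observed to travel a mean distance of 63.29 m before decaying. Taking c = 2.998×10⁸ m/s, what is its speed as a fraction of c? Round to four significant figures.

0.9668c

Let x = d/(cτ) = 63.29 m / (2.998×10⁸ m/s × 5.580×10^-8 s) = 3.7833. Since d = βγcτ, x = βγ = β/√(1−β²).
Solving: β² = x²/(1+x²) = 14.3134/15.3134 = 0.934698, so β = 0.9668.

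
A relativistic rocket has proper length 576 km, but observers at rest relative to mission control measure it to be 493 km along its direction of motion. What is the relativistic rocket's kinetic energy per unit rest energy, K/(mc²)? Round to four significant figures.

From L = L₀/γ: γ = 576/493 = 1.16836.
K/(mc²) = γ − 1 = 1.16836 − 1 = 0.1684.

0.1684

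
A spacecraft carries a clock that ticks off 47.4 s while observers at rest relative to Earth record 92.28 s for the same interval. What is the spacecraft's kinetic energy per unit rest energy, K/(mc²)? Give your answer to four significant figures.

0.9468

From Δt = γΔτ: γ = 92.28/47.4 = 1.94684.
K/(mc²) = γ − 1 = 1.94684 − 1 = 0.9468.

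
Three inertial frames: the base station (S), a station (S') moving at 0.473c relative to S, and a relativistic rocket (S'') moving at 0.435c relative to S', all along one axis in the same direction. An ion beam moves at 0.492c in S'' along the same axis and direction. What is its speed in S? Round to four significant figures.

Apply u = (u'+v)/(1+u'v) twice. Ion beam in the station frame: (0.492+0.435)/(1+0.492·0.435) = 0.927/1.21402 = 0.76358c.
That velocity, transformed to the rest frame of the base station: (0.76358+0.473)/(1+0.76358·0.473) = 1.23658/1.36117334 = 0.90847c.

0.9085c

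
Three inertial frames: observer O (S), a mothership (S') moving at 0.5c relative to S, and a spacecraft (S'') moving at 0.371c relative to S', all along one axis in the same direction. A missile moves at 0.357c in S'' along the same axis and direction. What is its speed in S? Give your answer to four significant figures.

Apply u = (u'+v)/(1+u'v) twice. Missile in the mothership frame: (0.357+0.371)/(1+0.357·0.371) = 0.728/1.132447 = 0.64286c.
That velocity, transformed to the rest frame of observer O: (0.64286+0.5)/(1+0.64286·0.5) = 1.14286/1.32143 = 0.86487c.

0.8649c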